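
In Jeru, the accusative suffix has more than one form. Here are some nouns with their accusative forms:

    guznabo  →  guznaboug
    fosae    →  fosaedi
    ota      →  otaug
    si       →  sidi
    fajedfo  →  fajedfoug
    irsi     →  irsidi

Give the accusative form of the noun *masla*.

The suffix is conditioned by the last vowel: -di when the last vowel of the stem is a front vowel (*fosae*, *si*, *irsi*); -ug when the last vowel of the stem is a back vowel (*guznabo*, *ota*, *fajedfo*).
*masla*: last vowel = /a/, a back vowel → -ug → *maslaug*.

maslaug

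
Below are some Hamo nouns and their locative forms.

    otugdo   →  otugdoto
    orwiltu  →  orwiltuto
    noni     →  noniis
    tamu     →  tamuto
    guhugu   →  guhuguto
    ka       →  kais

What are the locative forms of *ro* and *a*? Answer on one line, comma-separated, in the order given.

The alternation tracks the last vowel of the stem — -to when the last vowel of the stem is a rounded vowel (*otugdo*, *orwiltu*, *tamu*, *guhugu*); -is when the last vowel of the stem is an unrounded vowel (*noni*, *ka*).
*ro* — last vowel /o/ (a rounded vowel) → -to → *roto*.
The last vowel of *a* is /a/, which is an unrounded vowel, so the suffix is -is, giving *ais*.

roto, ais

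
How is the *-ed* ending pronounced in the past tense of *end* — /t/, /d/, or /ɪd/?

/ɪd/

The stem *end* ends in /t/ or /d/.
The -ed suffix is realized as /ɪd/ after /t, d/; as /t/ after other voiceless consonants; and as /d/ after other voiced sounds.
So -ed on *end* is pronounced /ɪd/.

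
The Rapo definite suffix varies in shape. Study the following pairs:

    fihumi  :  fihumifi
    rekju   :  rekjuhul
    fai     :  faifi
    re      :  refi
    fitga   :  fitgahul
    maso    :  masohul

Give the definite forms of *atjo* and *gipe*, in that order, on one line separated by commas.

atjohul, gipefi

The alternation tracks the last vowel of the stem — -fi when the last vowel of the stem is a front vowel (*fihumi*, *fai*, *re*); -hul when the last vowel of the stem is a back vowel (*rekju*, *fitga*, *maso*).
*atjo*: last vowel = /o/, a back vowel → -hul → *atjohul*.
*gipe*: last vowel = /e/, a front vowel → -fi → *gipefi*.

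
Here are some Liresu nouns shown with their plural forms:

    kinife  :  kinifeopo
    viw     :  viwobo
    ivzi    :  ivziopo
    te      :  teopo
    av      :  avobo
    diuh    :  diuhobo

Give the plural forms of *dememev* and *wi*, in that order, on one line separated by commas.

dememevobo, wiopo

The alternation tracks the final sound of the stem — -obo when the stem ends in a consonant (*viw*, *av*, *diuh*); -opo when the stem ends in a vowel (*kinife*, *ivzi*, *te*).
*dememev*: final sound = /v/, a consonant → -obo → *dememevobo*.
*wi*: final sound = /i/, a vowel → -opo → *wiopo*.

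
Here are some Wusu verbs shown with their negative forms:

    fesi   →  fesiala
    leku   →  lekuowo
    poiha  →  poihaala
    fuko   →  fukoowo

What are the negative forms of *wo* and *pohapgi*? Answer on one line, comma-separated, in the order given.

woowo, pohapgiala

The suffix is conditioned by the last vowel: -owo when the last vowel of the stem is a rounded vowel (*leku*, *fuko*); -ala when the last vowel of the stem is an unrounded vowel (*fesi*, *poiha*).
*wo* — last vowel /o/ (a rounded vowel) → -owo → *woowo*.
Since the last vowel of *pohapgi* is /i/ (an unrounded vowel), it takes -ala, giving *pohapgiala*.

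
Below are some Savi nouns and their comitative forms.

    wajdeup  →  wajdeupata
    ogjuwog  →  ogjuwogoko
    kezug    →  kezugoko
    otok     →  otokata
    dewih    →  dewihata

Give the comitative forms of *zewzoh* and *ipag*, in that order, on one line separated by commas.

The alternation tracks the final consonant of the stem — -ata when the stem ends in a voiceless consonant (*wajdeup*, *otok*, *dewih*); -oko when the stem ends in a voiced consonant (*ogjuwog*, *kezug*).
*zewzoh*: final consonant = /h/, voiceless → -ata → *zewzohata*.
*ipag* — final consonant /g/ (voiced) → -oko → *ipagoko*.

zewzohata, ipagoko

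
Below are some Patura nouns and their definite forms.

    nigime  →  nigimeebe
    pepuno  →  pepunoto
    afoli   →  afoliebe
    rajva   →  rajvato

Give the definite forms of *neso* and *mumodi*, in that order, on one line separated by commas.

nesoto, mumodiebe

The alternation tracks the last vowel of the stem — -ebe when the last vowel of the stem is a front vowel (*nigime*, *afoli*); -to when the last vowel of the stem is a back vowel (*pepuno*, *rajva*).
Since the last vowel of *neso* is /o/ (a back vowel), it takes -to, giving *nesoto*.
Since the last vowel of *mumodi* is /i/ (a front vowel), it takes -ebe, giving *mumodiebe*.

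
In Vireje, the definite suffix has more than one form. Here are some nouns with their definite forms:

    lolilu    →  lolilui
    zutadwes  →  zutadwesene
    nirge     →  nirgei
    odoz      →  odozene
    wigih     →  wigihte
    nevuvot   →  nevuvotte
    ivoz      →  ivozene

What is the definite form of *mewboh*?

mewbohte

The suffix is conditioned by the final sound: -ene when the stem ends in a sibilant (*zutadwes*, *odoz*, *ivoz*); -te when the stem ends in a non-sibilant consonant (*wigih*, *nevuvot*); -i when the stem ends in a vowel (*lolilu*, *nirge*).
*mewboh*: final sound = /h/, a non-sibilant consonant → -te → *mewbohte*.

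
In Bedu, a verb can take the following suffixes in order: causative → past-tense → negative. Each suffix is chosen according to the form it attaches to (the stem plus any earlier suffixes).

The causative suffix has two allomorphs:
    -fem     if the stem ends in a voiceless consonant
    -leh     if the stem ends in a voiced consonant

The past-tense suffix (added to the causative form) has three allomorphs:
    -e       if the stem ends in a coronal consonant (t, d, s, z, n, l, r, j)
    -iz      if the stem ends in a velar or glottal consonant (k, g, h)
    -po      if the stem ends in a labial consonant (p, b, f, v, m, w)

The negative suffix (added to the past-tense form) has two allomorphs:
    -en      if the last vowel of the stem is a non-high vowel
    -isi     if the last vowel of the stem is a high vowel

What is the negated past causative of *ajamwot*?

Since the final consonant of *ajamwot* is /t/ (voiceless), it takes -fem, giving *ajamwotfem*.
The causative form *ajamwotfem* — final consonant /m/ (labial) → -po → *ajamwotfempo*.
The last vowel of the past-tense form *ajamwotfempo* is /o/, which is a non-high vowel, so the negative suffix is -en, giving *ajamwotfempoen*.

ajamwotfempoen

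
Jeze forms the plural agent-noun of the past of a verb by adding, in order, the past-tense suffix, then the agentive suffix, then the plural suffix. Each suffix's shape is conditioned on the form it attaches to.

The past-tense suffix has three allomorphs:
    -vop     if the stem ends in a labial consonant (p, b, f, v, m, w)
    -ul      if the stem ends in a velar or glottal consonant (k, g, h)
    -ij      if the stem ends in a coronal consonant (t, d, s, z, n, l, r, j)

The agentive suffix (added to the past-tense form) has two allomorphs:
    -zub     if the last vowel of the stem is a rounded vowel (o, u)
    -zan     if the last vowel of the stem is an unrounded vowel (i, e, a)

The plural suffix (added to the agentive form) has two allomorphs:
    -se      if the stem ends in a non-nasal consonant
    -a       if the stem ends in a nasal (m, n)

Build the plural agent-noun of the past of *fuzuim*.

fuzuimvopzubse

*fuzuim* — final consonant /m/ (labial) → -vop → *fuzuimvop*.
The past-tense form *fuzuimvop*: last vowel = /o/, a rounded vowel → -zub → *fuzuimvopzub*.
The agentive form *fuzuimvopzub* — final consonant /b/ (non-nasal) → -se → *fuzuimvopzubse*.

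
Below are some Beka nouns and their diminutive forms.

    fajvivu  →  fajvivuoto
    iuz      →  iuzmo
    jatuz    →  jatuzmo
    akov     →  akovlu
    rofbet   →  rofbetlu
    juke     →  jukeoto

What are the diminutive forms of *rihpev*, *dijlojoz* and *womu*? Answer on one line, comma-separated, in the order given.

rihpevlu, dijlojozmo, womuoto

The suffix is conditioned by the final sound: -mo when the stem ends in a sibilant (*iuz*, *jatuz*); -lu when the stem ends in a non-sibilant consonant (*akov*, *rofbet*); -oto when the stem ends in a vowel (*fajvivu*, *juke*).
*rihpev* — final sound /v/ (a non-sibilant consonant) → -lu → *rihpevlu*.
*dijlojoz* — final sound /z/ (a sibilant) → -mo → *dijlojozmo*.
Since the final sound of *womu* is /u/ (a vowel), it takes -oto, giving *womuoto*.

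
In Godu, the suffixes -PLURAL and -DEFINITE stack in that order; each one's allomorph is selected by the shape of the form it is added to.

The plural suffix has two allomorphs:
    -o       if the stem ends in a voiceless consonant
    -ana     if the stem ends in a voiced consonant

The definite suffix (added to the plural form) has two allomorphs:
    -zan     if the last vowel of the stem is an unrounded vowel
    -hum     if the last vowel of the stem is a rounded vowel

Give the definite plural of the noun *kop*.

*kop* — final consonant /p/ (voiceless) → -o → *kopo*.
The plural form *kopo* — last vowel /o/ (a rounded vowel) → -hum → *kopohum*.

kopohum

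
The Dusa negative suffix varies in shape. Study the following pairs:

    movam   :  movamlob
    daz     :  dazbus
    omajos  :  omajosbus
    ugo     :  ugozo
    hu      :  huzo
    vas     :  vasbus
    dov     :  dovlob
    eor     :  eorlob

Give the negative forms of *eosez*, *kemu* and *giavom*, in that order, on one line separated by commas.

eosezbus, kemuzo, giavomlob

Looking at the final sound of each stem: -bus when the stem ends in a sibilant (*daz*, *omajos*, *vas*); -lob when the stem ends in a non-sibilant consonant (*movam*, *dov*, *eor*); -zo when the stem ends in a vowel (*ugo*, *hu*).
Since the final sound of *eosez* is /z/ (a sibilant), it takes -bus, giving *eosezbus*.
The final sound of *kemu* is /u/, which is a vowel, so the suffix is -zo, giving *kemuzo*.
*giavom*: final sound = /m/, a non-sibilant consonant → -lob → *giavomlob*.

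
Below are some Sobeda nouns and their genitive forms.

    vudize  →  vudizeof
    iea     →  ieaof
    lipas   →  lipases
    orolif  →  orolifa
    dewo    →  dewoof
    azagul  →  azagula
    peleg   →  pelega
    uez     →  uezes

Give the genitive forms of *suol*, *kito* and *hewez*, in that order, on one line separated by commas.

suola, kitoof, hewezes

The suffix is conditioned by the final sound: -es when the stem ends in a sibilant (*lipas*, *uez*); -a when the stem ends in a non-sibilant consonant (*orolif*, *azagul*, *peleg*); -of when the stem ends in a vowel (*vudize*, *iea*, *dewo*).
*suol*: final sound = /l/, a non-sibilant consonant → -a → *suola*.
*kito*: final sound = /o/, a vowel → -of → *kitoof*.
Since the final sound of *hewez* is /z/ (a sibilant), it takes -es, giving *hewezes*.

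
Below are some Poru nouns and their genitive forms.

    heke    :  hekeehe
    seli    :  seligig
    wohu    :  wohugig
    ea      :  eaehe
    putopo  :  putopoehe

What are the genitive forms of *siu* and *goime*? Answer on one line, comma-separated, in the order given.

The pattern is height harmony: -gig when the last vowel of the stem is a high vowel (*seli*, *wohu*); -ehe when the last vowel of the stem is a non-high vowel (*heke*, *ea*, *putopo*).
*siu* — last vowel /u/ (a high vowel) → -gig → *siugig*.
The last vowel of *goime* is /e/, which is a non-high vowel, so the suffix is -ehe, giving *goimeehe*.

siugig, goimeehe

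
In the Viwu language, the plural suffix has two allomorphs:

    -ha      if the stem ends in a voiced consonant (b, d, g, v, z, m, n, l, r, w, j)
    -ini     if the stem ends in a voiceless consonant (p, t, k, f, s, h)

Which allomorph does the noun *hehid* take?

*hehid*: final consonant = /d/, voiced → -ha.

-ha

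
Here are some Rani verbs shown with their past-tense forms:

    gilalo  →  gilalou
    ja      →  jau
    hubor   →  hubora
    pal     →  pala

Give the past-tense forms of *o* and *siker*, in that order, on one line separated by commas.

The pattern is consonant vs. vowel: -a when the stem ends in a consonant (*hubor*, *pal*); -u when the stem ends in a vowel (*gilalo*, *ja*).
*o*: final sound = /o/, a vowel → -u → *ou*.
Since the final sound of *siker* is /r/ (a consonant), it takes -a, giving *sikera*.

ou, sikera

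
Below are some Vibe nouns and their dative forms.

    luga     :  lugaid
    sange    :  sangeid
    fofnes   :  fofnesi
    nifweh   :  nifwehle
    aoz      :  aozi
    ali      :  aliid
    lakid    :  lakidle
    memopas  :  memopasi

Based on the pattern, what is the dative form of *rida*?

ridaid

The alternation tracks the final sound of the stem — -i when the stem ends in a sibilant (*fofnes*, *aoz*, *memopas*); -le when the stem ends in a non-sibilant consonant (*nifweh*, *lakid*); -id when the stem ends in a vowel (*luga*, *sange*, *ali*).
*rida*: final sound = /a/, a vowel → -id → *ridaid*.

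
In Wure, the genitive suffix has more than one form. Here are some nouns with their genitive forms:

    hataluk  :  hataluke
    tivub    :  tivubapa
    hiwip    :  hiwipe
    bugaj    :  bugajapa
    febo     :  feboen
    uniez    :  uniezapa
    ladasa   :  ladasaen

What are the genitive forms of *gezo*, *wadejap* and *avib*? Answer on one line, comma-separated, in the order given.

gezoen, wadejape, avibapa

The alternation tracks the final sound of the stem — -e when the stem ends in a voiceless consonant (*hataluk*, *hiwip*); -apa when the stem ends in a voiced consonant (*tivub*, *bugaj*, *uniez*); -en when the stem ends in a vowel (*febo*, *ladasa*).
The final sound of *gezo* is /o/, which is a vowel, so the suffix is -en, giving *gezoen*.
*wadejap* — final sound /p/ (a voiceless consonant) → -e → *wadejape*.
*avib*: final sound = /b/, a voiced consonant → -apa → *avibapa*.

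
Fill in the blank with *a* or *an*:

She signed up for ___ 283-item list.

a

The indefinite article is chosen by the initial *sound* of the following word, not its spelling.
The number *283* is spoken "two hundred …", beginning with /tuː/ — a consonant sound.
So the article is *a*: She signed up for a 283-item list.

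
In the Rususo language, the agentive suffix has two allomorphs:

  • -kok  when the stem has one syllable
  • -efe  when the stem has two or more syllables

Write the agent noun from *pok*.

pokkok

*pok* has one syllable, so the suffix is -kok, giving *pokkok*.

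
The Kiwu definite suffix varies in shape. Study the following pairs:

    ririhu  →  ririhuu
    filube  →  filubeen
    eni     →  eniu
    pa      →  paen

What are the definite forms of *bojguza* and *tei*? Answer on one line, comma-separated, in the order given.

bojguzaen, teiu

Looking at the last vowel of each stem: -u when the last vowel of the stem is a high vowel (*ririhu*, *eni*); -en when the last vowel of the stem is a non-high vowel (*filube*, *pa*).
*bojguza*: last vowel = /a/, a non-high vowel → -en → *bojguzaen*.
Since the last vowel of *tei* is /i/ (a high vowel), it takes -u, giving *teiu*.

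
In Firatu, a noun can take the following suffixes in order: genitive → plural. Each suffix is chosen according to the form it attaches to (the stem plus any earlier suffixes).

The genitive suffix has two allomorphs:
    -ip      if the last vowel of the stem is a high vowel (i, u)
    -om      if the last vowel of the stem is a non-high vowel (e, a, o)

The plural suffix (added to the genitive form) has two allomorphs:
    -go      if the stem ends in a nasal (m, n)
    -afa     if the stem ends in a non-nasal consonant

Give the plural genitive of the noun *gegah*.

*gegah*: last vowel = /a/, a non-high vowel → -om → *gegahom*.
The genitive form *gegahom*: final consonant = /m/, a nasal → -go → *gegahomgo*.

gegahomgo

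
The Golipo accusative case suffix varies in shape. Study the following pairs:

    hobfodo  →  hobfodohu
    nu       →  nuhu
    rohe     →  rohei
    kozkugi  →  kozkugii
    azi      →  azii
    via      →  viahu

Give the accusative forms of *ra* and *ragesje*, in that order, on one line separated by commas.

rahu, ragesjei

The pattern is front/back vowel harmony: -i when the last vowel of the stem is a front vowel (*rohe*, *kozkugi*, *azi*); -hu when the last vowel of the stem is a back vowel (*hobfodo*, *nu*, *via*).
Since the last vowel of *ra* is /a/ (a back vowel), it takes -hu, giving *rahu*.
*ragesje* — last vowel /e/ (a front vowel) → -i → *ragesjei*.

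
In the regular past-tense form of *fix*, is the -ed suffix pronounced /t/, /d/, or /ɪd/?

/t/

The stem *fix* ends in a voiceless consonant other than /t/.
The -ed suffix is realized as /ɪd/ after /t, d/; as /t/ after other voiceless consonants; and as /d/ after other voiced sounds.
So -ed on *fix* is pronounced /t/.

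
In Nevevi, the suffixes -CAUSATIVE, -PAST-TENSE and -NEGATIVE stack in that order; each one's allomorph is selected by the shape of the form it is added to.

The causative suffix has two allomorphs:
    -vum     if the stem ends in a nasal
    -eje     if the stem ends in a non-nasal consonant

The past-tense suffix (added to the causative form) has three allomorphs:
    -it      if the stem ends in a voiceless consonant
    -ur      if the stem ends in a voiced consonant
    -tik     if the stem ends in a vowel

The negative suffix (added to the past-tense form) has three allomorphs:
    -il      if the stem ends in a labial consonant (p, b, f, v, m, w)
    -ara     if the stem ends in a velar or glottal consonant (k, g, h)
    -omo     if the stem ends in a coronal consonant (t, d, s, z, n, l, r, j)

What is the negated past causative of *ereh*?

erehejetikara

The final consonant of *ereh* is /h/, which is non-nasal, so the causative suffix is -eje, giving *ereheje*.
The causative form *ereheje* — final sound /e/ (a vowel) → -tik → *erehejetik*.
The final consonant of the past-tense form *erehejetik* is /k/, which is velar/glottal, so the negative suffix is -ara, giving *erehejetikara*.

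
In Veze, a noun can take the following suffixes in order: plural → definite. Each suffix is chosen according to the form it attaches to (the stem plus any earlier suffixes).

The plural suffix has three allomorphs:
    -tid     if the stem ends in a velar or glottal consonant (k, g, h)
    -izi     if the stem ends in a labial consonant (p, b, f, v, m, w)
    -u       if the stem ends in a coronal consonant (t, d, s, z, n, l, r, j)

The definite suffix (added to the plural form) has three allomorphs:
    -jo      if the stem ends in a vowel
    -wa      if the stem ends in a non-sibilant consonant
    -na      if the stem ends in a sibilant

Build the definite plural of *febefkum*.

Since the final consonant of *febefkum* is /m/ (labial), it takes -izi, giving *febefkumizi*.
Since the final sound of the plural form *febefkumizi* is /i/ (a vowel), it takes -jo, giving *febefkumizijo*.

febefkumizijo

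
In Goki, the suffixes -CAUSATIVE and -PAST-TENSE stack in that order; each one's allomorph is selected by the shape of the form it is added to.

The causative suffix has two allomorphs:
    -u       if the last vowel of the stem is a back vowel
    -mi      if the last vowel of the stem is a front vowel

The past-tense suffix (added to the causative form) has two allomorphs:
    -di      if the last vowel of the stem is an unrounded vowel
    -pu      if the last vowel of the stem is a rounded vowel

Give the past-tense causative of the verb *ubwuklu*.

The last vowel of *ubwuklu* is /u/, which is a back vowel, so the causative suffix is -u, giving *ubwukluu*.
The last vowel of the causative form *ubwukluu* is /u/, which is a rounded vowel, so the past-tense suffix is -pu, giving *ubwukluupu*.

ubwukluupu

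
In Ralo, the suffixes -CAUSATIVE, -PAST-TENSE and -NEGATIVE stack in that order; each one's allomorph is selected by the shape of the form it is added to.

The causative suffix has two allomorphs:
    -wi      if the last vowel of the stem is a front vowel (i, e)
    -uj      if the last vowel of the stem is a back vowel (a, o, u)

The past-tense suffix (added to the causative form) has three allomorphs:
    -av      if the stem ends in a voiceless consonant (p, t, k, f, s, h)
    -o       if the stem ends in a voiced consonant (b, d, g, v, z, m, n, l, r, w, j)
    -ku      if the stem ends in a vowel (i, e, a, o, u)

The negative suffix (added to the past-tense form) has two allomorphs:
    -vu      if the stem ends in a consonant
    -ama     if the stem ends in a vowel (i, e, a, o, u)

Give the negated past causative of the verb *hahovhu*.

hahovhuujoama

*hahovhu* — last vowel /u/ (a back vowel) → -uj → *hahovhuuj*.
The causative form *hahovhuuj* — final sound /j/ (a voiced consonant) → -o → *hahovhuujo*.
The final sound of the past-tense form *hahovhuujo* is /o/, which is a vowel, so the negative suffix is -ama, giving *hahovhuujoama*.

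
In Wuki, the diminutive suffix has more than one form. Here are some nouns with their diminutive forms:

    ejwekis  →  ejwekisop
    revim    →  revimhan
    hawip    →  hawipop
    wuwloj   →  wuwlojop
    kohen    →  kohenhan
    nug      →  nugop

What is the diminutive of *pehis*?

pehisop

Looking at the final consonant of each stem: -han when the stem ends in a nasal (*revim*, *kohen*); -op when the stem ends in a non-nasal consonant (*ejwekis*, *hawip*, *wuwloj*, *nug*).
*pehis* — final consonant /s/ (non-nasal) → -op → *pehisop*.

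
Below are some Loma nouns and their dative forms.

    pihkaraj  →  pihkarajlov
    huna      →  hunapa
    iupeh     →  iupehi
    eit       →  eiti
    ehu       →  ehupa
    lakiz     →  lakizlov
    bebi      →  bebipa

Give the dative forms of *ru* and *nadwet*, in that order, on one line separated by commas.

The alternation tracks the final sound of the stem — -i when the stem ends in a voiceless consonant (*iupeh*, *eit*); -lov when the stem ends in a voiced consonant (*pihkaraj*, *lakiz*); -pa when the stem ends in a vowel (*huna*, *ehu*, *bebi*).
The final sound of *ru* is /u/, which is a vowel, so the suffix is -pa, giving *rupa*.
Since the final sound of *nadwet* is /t/ (a voiceless consonant), it takes -i, giving *nadweti*.

rupa, nadweti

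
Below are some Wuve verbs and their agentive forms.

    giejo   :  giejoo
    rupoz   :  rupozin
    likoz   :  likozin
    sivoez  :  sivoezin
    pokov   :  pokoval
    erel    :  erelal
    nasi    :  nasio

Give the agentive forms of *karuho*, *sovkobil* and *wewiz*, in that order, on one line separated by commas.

The suffix is conditioned by the final sound: -in when the stem ends in a sibilant (*rupoz*, *likoz*, *sivoez*); -al when the stem ends in a non-sibilant consonant (*pokov*, *erel*); -o when the stem ends in a vowel (*giejo*, *nasi*).
Since the final sound of *karuho* is /o/ (a vowel), it takes -o, giving *karuhoo*.
The final sound of *sovkobil* is /l/, which is a non-sibilant consonant, so the suffix is -al, giving *sovkobilal*.
*wewiz*: final sound = /z/, a sibilant → -in → *wewizin*.

karuhoo, sovkobilal, wewizin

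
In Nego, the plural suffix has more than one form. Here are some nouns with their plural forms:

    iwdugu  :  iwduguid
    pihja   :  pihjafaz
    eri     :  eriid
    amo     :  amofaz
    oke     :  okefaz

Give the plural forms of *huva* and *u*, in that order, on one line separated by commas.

huvafaz, uid

The suffix is conditioned by the last vowel: -id when the last vowel of the stem is a high vowel (*iwdugu*, *eri*); -faz when the last vowel of the stem is a non-high vowel (*pihja*, *amo*, *oke*).
Since the last vowel of *huva* is /a/ (a non-high vowel), it takes -faz, giving *huvafaz*.
Since the last vowel of *u* is /u/ (a high vowel), it takes -id, giving *uid*.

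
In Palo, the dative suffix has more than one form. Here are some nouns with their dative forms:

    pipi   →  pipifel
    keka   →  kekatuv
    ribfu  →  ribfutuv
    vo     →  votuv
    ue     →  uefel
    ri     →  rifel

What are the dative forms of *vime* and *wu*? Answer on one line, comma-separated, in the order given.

vimefel, wutuv

The pattern is front/back vowel harmony: -fel when the last vowel of the stem is a front vowel (*pipi*, *ue*, *ri*); -tuv when the last vowel of the stem is a back vowel (*keka*, *ribfu*, *vo*).
Since the last vowel of *vime* is /e/ (a front vowel), it takes -fel, giving *vimefel*.
*wu*: last vowel = /u/, a back vowel → -tuv → *wutuv*.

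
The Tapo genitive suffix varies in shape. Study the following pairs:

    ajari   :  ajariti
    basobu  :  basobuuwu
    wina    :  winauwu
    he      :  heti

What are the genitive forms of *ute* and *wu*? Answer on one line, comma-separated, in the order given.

uteti, wuuwu

The suffix is conditioned by the last vowel: -ti when the last vowel of the stem is a front vowel (*ajari*, *he*); -uwu when the last vowel of the stem is a back vowel (*basobu*, *wina*).
*ute*: last vowel = /e/, a front vowel → -ti → *uteti*.
*wu*: last vowel = /u/, a back vowel → -uwu → *wuuwu*.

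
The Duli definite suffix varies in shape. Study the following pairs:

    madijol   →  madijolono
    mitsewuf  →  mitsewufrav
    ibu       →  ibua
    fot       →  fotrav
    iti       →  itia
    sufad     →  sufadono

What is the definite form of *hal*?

The alternation tracks the final sound of the stem — -rav when the stem ends in a voiceless consonant (*mitsewuf*, *fot*); -ono when the stem ends in a voiced consonant (*madijol*, *sufad*); -a when the stem ends in a vowel (*ibu*, *iti*).
Since the final sound of *hal* is /l/ (a voiced consonant), it takes -ono, giving *halono*.

halono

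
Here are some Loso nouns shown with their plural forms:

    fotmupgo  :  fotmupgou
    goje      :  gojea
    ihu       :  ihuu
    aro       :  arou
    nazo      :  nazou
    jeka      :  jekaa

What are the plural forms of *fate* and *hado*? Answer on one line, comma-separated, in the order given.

The suffix is conditioned by the last vowel: -u when the last vowel of the stem is a rounded vowel (*fotmupgo*, *ihu*, *aro*, *nazo*); -a when the last vowel of the stem is an unrounded vowel (*goje*, *jeka*).
The last vowel of *fate* is /e/, which is an unrounded vowel, so the suffix is -a, giving *fatea*.
*hado*: last vowel = /o/, a rounded vowel → -u → *hadou*.

fatea, hadou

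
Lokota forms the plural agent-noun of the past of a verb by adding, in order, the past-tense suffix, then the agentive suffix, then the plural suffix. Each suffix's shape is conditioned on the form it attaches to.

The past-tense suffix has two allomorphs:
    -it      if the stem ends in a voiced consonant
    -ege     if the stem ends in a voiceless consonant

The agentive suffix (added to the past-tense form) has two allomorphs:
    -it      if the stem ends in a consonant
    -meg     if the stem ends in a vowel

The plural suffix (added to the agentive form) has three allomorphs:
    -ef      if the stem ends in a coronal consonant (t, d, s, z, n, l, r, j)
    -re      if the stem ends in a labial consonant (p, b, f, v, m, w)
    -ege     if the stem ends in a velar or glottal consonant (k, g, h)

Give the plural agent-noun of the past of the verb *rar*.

Since the final consonant of *rar* is /r/ (voiced), it takes -it, giving *rarit*.
Since the final sound of the past-tense form *rarit* is /t/ (a consonant), it takes -it, giving *raritit*.
Since the final consonant of the agentive form *raritit* is /t/ (coronal), it takes -ef, giving *rarititef*.

rarititef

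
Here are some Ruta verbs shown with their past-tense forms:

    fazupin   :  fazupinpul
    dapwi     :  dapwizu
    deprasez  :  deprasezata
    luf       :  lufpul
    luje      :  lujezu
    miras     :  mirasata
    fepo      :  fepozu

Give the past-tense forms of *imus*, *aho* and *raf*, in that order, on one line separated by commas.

imusata, ahozu, rafpul

The suffix is conditioned by the final sound: -ata when the stem ends in a sibilant (*deprasez*, *miras*); -pul when the stem ends in a non-sibilant consonant (*fazupin*, *luf*); -zu when the stem ends in a vowel (*dapwi*, *luje*, *fepo*).
*imus* — final sound /s/ (a sibilant) → -ata → *imusata*.
Since the final sound of *aho* is /o/ (a vowel), it takes -zu, giving *ahozu*.
*raf* — final sound /f/ (a non-sibilant consonant) → -pul → *rafpul*.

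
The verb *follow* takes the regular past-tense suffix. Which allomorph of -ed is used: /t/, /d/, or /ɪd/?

/d/

The stem *follow* ends in a voiced sound other than /d/.
The -ed suffix is realized as /ɪd/ after /t, d/; as /t/ after other voiceless consonants; and as /d/ after other voiced sounds.
So -ed on *follow* is pronounced /d/.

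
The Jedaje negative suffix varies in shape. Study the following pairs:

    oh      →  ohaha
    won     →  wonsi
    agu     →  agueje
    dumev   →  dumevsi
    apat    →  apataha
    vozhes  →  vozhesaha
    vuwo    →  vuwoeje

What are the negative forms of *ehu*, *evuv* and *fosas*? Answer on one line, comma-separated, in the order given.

ehueje, evuvsi, fosasaha

The alternation tracks the final sound of the stem — -aha when the stem ends in a voiceless consonant (*oh*, *apat*, *vozhes*); -si when the stem ends in a voiced consonant (*won*, *dumev*); -eje when the stem ends in a vowel (*agu*, *vuwo*).
*ehu*: final sound = /u/, a vowel → -eje → *ehueje*.
Since the final sound of *evuv* is /v/ (a voiced consonant), it takes -si, giving *evuvsi*.
*fosas*: final sound = /s/, a voiceless consonant → -aha → *fosasaha*.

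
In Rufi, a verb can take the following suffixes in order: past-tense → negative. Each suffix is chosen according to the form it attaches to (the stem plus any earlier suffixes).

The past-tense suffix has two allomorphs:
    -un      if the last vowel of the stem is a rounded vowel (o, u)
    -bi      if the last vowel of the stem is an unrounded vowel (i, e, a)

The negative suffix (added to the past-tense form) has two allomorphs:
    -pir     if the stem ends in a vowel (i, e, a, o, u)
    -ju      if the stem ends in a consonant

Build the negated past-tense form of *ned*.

*ned* — last vowel /e/ (an unrounded vowel) → -bi → *nedbi*.
Since the final sound of the past-tense form *nedbi* is /i/ (a vowel), it takes -pir, giving *nedbipir*.

nedbipir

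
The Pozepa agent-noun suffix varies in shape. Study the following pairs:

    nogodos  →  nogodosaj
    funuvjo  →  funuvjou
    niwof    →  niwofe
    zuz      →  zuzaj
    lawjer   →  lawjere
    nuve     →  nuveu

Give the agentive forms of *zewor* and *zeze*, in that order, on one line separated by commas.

zewore, zezeu

The alternation tracks the final sound of the stem — -aj when the stem ends in a sibilant (*nogodos*, *zuz*); -e when the stem ends in a non-sibilant consonant (*niwof*, *lawjer*); -u when the stem ends in a vowel (*funuvjo*, *nuve*).
*zewor*: final sound = /r/, a non-sibilant consonant → -e → *zewore*.
*zeze*: final sound = /e/, a vowel → -u → *zezeu*.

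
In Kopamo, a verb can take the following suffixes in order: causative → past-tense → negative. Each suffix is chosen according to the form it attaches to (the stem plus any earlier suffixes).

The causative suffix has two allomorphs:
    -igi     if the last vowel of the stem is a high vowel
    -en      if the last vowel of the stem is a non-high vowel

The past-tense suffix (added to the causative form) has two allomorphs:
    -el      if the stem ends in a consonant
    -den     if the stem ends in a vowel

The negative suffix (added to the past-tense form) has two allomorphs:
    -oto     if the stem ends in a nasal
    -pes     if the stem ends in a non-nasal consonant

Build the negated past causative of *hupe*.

Since the last vowel of *hupe* is /e/ (a non-high vowel), it takes -en, giving *hupeen*.
The causative form *hupeen* — final sound /n/ (a consonant) → -el → *hupeenel*.
Since the final consonant of the past-tense form *hupeenel* is /l/ (non-nasal), it takes -pes, giving *hupeenelpes*.

hupeenelpes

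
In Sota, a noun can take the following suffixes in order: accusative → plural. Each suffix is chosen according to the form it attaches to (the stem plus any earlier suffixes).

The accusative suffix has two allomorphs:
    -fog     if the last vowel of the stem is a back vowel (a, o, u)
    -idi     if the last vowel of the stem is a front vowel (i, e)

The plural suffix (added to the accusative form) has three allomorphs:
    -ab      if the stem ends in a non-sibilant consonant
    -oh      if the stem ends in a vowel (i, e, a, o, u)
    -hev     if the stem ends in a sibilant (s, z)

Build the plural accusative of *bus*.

busfogab

The last vowel of *bus* is /u/, which is a back vowel, so the accusative suffix is -fog, giving *busfog*.
The final sound of the accusative form *busfog* is /g/, which is a non-sibilant consonant, so the plural suffix is -ab, giving *busfogab*.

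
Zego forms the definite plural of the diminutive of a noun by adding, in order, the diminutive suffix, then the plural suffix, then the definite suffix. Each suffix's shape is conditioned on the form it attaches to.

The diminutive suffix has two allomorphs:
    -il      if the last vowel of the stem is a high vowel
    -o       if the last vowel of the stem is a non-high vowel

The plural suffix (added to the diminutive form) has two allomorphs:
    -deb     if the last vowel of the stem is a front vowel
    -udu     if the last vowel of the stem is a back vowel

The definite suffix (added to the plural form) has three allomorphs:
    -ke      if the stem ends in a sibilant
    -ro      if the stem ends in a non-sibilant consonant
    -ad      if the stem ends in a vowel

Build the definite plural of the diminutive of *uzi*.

*uzi*: last vowel = /i/, a high vowel → -il → *uziil*.
The last vowel of the diminutive form *uziil* is /i/, which is a front vowel, so the plural suffix is -deb, giving *uziildeb*.
The final sound of the plural form *uziildeb* is /b/, which is a non-sibilant consonant, so the definite suffix is -ro, giving *uziildebro*.

uziildebro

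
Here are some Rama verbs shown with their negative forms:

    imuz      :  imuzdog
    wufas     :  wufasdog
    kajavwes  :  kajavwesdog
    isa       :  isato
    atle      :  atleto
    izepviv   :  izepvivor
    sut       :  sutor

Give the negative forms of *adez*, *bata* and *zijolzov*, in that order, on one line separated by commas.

The suffix is conditioned by the final sound: -dog when the stem ends in a sibilant (*imuz*, *wufas*, *kajavwes*); -or when the stem ends in a non-sibilant consonant (*izepviv*, *sut*); -to when the stem ends in a vowel (*isa*, *atle*).
Since the final sound of *adez* is /z/ (a sibilant), it takes -dog, giving *adezdog*.
*bata* — final sound /a/ (a vowel) → -to → *batato*.
*zijolzov* — final sound /v/ (a non-sibilant consonant) → -or → *zijolzovor*.

adezdog, batato, zijolzovor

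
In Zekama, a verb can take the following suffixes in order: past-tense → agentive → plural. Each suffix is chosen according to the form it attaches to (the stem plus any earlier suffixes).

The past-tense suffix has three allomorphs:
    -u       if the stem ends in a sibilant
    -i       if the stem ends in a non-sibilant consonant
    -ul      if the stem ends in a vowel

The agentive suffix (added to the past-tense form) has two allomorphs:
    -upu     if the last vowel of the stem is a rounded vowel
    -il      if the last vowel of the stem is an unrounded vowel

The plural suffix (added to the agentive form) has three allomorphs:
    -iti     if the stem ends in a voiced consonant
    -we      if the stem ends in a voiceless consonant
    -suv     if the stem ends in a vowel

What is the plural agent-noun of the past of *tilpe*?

tilpeulupusuv

The final sound of *tilpe* is /e/, which is a vowel, so the past-tense suffix is -ul, giving *tilpeul*.
The past-tense form *tilpeul*: last vowel = /u/, a rounded vowel → -upu → *tilpeulupu*.
Since the final sound of the agentive form *tilpeulupu* is /u/ (a vowel), it takes -suv, giving *tilpeulupusuv*.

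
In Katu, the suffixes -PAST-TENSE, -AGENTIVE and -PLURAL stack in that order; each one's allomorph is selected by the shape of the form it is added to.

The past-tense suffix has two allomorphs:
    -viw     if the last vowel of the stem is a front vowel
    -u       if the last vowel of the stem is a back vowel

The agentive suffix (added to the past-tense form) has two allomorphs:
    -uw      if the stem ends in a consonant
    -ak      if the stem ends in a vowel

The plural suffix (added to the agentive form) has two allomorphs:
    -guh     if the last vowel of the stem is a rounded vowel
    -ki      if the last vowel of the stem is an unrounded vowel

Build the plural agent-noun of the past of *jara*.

jarauakki

The last vowel of *jara* is /a/, which is a back vowel, so the past-tense suffix is -u, giving *jarau*.
The final sound of the past-tense form *jarau* is /u/, which is a vowel, so the agentive suffix is -ak, giving *jarauak*.
Since the last vowel of the agentive form *jarauak* is /a/ (an unrounded vowel), it takes -ki, giving *jarauakki*.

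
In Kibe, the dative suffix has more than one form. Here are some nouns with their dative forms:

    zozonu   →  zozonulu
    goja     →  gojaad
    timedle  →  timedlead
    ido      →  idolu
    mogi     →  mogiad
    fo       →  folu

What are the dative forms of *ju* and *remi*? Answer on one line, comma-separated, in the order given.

julu, remiad

Looking at the last vowel of each stem: -lu when the last vowel of the stem is a rounded vowel (*zozonu*, *ido*, *fo*); -ad when the last vowel of the stem is an unrounded vowel (*goja*, *timedle*, *mogi*).
The last vowel of *ju* is /u/, which is a rounded vowel, so the suffix is -lu, giving *julu*.
*remi*: last vowel = /i/, an unrounded vowel → -ad → *remiad*.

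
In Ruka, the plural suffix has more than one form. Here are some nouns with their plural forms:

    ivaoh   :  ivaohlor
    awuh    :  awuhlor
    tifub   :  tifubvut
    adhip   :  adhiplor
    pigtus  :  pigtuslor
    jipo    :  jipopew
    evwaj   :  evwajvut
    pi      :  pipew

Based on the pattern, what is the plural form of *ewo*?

ewopew

Looking at the final sound of each stem: -lor when the stem ends in a voiceless consonant (*ivaoh*, *awuh*, *adhip*, *pigtus*); -vut when the stem ends in a voiced consonant (*tifub*, *evwaj*); -pew when the stem ends in a vowel (*jipo*, *pi*).
*ewo*: final sound = /o/, a vowel → -pew → *ewopew*.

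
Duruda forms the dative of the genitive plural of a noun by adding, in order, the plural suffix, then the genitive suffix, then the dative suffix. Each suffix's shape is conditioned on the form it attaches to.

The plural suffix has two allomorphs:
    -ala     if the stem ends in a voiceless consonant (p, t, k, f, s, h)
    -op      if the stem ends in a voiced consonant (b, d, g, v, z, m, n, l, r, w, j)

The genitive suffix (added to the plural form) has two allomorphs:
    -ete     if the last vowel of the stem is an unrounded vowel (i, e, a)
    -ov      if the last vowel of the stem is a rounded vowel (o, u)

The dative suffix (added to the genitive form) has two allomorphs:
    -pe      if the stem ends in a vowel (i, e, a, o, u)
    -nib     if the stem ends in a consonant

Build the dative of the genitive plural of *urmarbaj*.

*urmarbaj* — final consonant /j/ (voiced) → -op → *urmarbajop*.
The last vowel of the plural form *urmarbajop* is /o/, which is a rounded vowel, so the genitive suffix is -ov, giving *urmarbajopov*.
The genitive form *urmarbajopov* — final sound /v/ (a consonant) → -nib → *urmarbajopovnib*.

urmarbajopovnib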